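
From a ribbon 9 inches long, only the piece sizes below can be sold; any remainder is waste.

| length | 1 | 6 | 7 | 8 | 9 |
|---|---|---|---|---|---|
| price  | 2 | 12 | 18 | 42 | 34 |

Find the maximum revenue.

Consider every possible first cut. r[k] is the best of p[i]+r[k−i] over all sellable i≤k.
r[1] = 2
r[2] = 4  (first piece 1, then r[1]=2)
r[3] = 6  (first piece 1, then r[2]=4)
r[4] = 8  (first piece 1, then r[3]=6)
r[5] = 10  (first piece 1, then r[4]=8)
r[6] = 12  (first piece 1, then r[5]=10)
r[7] = 18
r[8] = 42
r[9] = 44  (first piece 1, then r[8]=42)
One optimal cutting: 8 + 1 → ¢44.

44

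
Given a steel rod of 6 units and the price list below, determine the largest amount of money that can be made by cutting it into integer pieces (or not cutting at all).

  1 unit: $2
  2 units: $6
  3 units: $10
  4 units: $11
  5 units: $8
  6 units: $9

20

Consider every possible first cut. v[k] is the best of p[i]+v[k−i] over all sellable i≤k.
v[1] = 2
v[2] = max(2+2, 6+0) = 6
v[3] = max(2+6, 6+2, 10+0) = 10
v[4] = max(2+10, 6+6, 10+2, 11+0) = 12
v[5] = max(2+12, 6+10, 10+6, 11+2, 8+0) = 16
v[6] = max(2+16, 6+12, 10+10, 11+6, 8+2, 9+0) = 20
One optimal cutting: 3 + 3 → $10 + $10 = $20.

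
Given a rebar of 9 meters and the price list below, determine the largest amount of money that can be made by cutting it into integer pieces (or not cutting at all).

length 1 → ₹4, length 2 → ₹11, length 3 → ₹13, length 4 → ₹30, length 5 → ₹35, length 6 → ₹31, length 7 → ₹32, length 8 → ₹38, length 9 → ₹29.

Consider every possible first cut. R[k] is the best of p[i]+R[k−i] over all sellable i≤k.
R[1] = 4
R[2] = max(4+4, 11+0) = 11
R[3] = max(4+11, 11+4, 13+0) = 15
R[4] = max(4+15, 11+11, 13+4, 30+0) = 30
R[5] = max(4+30, 11+15, 13+11, 30+4, 35+0) = 35
R[6] = max(4+35, 11+30, 13+15, 30+11, 35+4, 31+0) = 41
R[7] = max(4+41, 11+35, 13+30, …, 31+4, 32+0) = 46
R[8] = max(4+46, 11+41, 13+35, …, 32+4, 38+0) = 60
R[9] = max(4+60, 11+46, 13+41, …, 38+4, 29+0) = 65
One optimal cutting: 5 + 4 → ₹35 + ₹30 = ₹65.

65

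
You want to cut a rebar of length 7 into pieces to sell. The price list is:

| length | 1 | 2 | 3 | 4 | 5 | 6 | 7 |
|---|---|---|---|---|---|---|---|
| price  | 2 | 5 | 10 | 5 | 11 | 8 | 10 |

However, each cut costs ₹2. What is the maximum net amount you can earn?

18

Let net[k] be the best obtainable value from length k. For each k, try every first piece i and keep the best of price[i] + net[k−i] minus the 2 cut fee when i<k.
net[1] = 2
net[2] = 5
net[3] = 10
net[4] = 10  (first piece 1, then net[3]=10)
net[5] = 13  (first piece 2, then net[3]=10)
net[6] = 18  (first piece 3, then net[3]=10)
net[7] = 18  (first piece 1, then net[6]=18)
One optimal plan: pieces 3 + 3 + 1 (2 cuts) → ₹22 − ₹4 = ₹18.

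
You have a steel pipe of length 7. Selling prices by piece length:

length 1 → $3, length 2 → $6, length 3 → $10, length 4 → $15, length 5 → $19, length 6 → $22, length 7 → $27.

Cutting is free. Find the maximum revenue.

Let v[k] be the best obtainable value from length k. For each k, try every first piece i and keep the best of price[i] + v[k−i].
v[1] = 3
v[2] = max(3+3, 6+0) = 6
v[3] = max(3+6, 6+3, 10+0) = 10
v[4] = max(3+10, 6+6, 10+3, 15+0) = 15
v[5] = max(3+15, 6+10, 10+6, 15+3, 19+0) = 19
v[6] = max(3+19, 6+15, 10+10, 15+6, 19+3, 22+0) = 22
v[7] = max(3+22, 6+19, 10+15, …, 22+3, 27+0) = 27
Best is to sell the whole 7-meter piece uncut for $27.

27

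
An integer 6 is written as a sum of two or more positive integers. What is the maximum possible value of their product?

9

Let prod[k] be the best product for length k (with at least one cut). For each first piece i, the rest contributes max(k−i, prod[k−i]).
prod[2] = 1*max(1,0) = 1*1 = 1
prod[3] = 1*max(2,1) = 1*2 = 2
prod[4] = 2*max(2,1) = 2*2 = 4
prod[5] = 2*max(3,2) = 2*3 = 6
prod[6] = 3*max(3,2) = 3*3 = 9
One optimal split: 3 + 3; product 3*3 = 9.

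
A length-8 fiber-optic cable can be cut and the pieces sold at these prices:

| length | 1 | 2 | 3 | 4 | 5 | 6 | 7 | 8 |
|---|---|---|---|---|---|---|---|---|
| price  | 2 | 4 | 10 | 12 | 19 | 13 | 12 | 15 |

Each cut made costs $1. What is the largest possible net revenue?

Consider every possible first cut. v[k] is the best of p[i]+v[k−i] over all sellable i≤k, charging 1 whenever i<k.
v[1] = 2
v[2] = max(2+2-1, 4+0) = 4
v[3] = max(2+4-1, 4+2-1, 10+0) = 10
v[4] = max(2+10-1, 4+4-1, 10+2-1, 12+0) = 12
v[5] = max(2+12-1, 4+10-1, 10+4-1, 12+2-1, 19+0) = 19
v[6] = max(2+19-1, 4+12-1, 10+10-1, 12+4-1, 19+2-1, 13+0) = 20
v[7] = max(2+20-1, 4+19-1, 10+12-1, …, 13+2-1, 12+0) = 22
v[8] = max(2+22-1, 4+20-1, 10+19-1, …, 12+2-1, 15+0) = 28
One optimal plan: pieces 5 + 3 (1 cut) → $29 − $1 = $28.

28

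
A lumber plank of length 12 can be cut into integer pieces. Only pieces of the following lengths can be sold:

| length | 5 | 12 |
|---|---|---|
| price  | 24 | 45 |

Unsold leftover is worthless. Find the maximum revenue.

Consider every possible first cut. best[k] is the best of p[i]+best[k−i] over all sellable i≤k.
best[1] = 0
best[2] = 0
best[3] = 0
best[4] = 0
best[5] = 24
best[6] = 24
best[7] = 24
best[8] = 24
best[9] = 24
best[10] = 48  (first piece 5, then best[5]=24)
best[11] = 48
best[12] = max(24+24, 45+0) = 48
One optimal cutting: pieces 5 + 5 with 2 feet of scrap → $48.

48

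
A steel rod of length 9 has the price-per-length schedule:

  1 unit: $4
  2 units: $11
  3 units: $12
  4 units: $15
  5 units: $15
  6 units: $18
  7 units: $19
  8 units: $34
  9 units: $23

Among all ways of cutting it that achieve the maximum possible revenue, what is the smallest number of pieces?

5

Let r[k] be the best obtainable value from length k. For each k, try every first piece i and keep the best of price[i] + r[k−i].
r[1] = 4
r[2] = max(4+4, 11+0) = 11
r[3] = max(4+11, 11+4, 12+0) = 15
r[4] = max(4+15, 11+11, 12+4, 15+0) = 22
r[5] = max(4+22, 11+15, 12+11, 15+4, 15+0) = 26
r[6] = max(4+26, 11+22, 12+15, 15+11, 15+4, 18+0) = 33
r[7] = max(4+33, 11+26, 12+22, …, 18+4, 19+0) = 37
r[8] = max(4+37, 11+33, 12+26, …, 19+4, 34+0) = 44
r[9] = max(4+44, 11+37, 12+33, …, 34+4, 23+0) = 48
Maximum revenue is $48.
Now minimize piece count subject to staying optimal: for each k, pieces[k] = 1 + min over i with p[i]+r[k−i]=r[k] of pieces[k−i].
pieces[6] = 3
pieces[7] = 4
pieces[8] = 4
pieces[9] = 5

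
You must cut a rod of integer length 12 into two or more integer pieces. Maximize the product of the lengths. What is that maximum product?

81

Define P[k] = max over 1≤i<k of i · max(k−i, P[k−i]); the inner max lets the remainder stay uncut if that's better.
P[2] = 1·max(1,0) = 1·1 = 1
P[3] = 1·max(2,1) = 1·2 = 2
P[4] = 2·max(2,1) = 2·2 = 4
P[5] = 2·max(3,2) = 2·3 = 6
P[6] = 3·max(3,2) = 3·3 = 9
P[7] = 2·max(5,6) = 2·6 = 12
P[8] = 2·max(6,9) = 2·9 = 18
P[9] = 3·max(6,9) = 3·9 = 27
P[10] = 2·max(8,18) = 2·18 = 36
P[11] = 2·max(9,27) = 2·27 = 54
P[12] = 3·max(9,27) = 3·27 = 81
One optimal split: 3 + 3 + 3 + 3; product 3·3·3·3 = 81.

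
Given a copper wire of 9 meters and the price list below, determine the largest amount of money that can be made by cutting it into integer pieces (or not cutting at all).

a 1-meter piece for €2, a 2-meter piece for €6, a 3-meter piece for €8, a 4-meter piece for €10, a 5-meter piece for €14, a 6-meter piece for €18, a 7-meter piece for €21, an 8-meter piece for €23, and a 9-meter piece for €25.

27

Build v[k] bottom-up: v[k] = max over allowed piece i of (p[i] + v[k−i]).
v[1] = 2
v[2] = max(2+2, 6+0) = 6
v[3] = max(2+6, 6+2, 8+0) = 8
v[4] = max(2+8, 6+6, 8+2, 10+0) = 12
v[5] = max(2+12, 6+8, 8+6, 10+2, 14+0) = 14
v[6] = max(2+14, 6+12, 8+8, 10+6, 14+2, 18+0) = 18
v[7] = max(2+18, 6+14, 8+12, …, 18+2, 21+0) = 21
v[8] = max(2+21, 6+18, 8+14, …, 21+2, 23+0) = 24
v[9] = max(2+24, 6+21, 8+18, …, 23+2, 25+0) = 27
One optimal cutting: 7 + 2 → €21 + €6 = €27.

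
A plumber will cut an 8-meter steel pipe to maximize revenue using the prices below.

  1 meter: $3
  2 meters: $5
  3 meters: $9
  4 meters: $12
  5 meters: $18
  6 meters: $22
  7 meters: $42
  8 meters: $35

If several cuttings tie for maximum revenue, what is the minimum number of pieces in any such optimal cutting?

2

Consider every possible first cut. r[k] is the best of p[i]+r[k−i] over all sellable i≤k.
r[1] = 3
r[2] = max(3+3, 5+0) = 6
r[3] = max(3+6, 5+3, 9+0) = 9
r[4] = max(3+9, 5+6, 9+3, 12+0) = 12
r[5] = max(3+12, 5+9, 9+6, 12+3, 18+0) = 18
r[6] = max(3+18, 5+12, 9+9, 12+6, 18+3, 22+0) = 22
r[7] = max(3+22, 5+18, 9+12, …, 22+3, 42+0) = 42
r[8] = max(3+42, 5+22, 9+18, …, 42+3, 35+0) = 45
Maximum revenue is $45.
Now minimize piece count subject to staying optimal: for each k, pieces[k] = 1 + min over i with p[i]+r[k−i]=r[k] of pieces[k−i].
pieces[5] = 1
pieces[6] = 1
pieces[7] = 1
pieces[8] = 2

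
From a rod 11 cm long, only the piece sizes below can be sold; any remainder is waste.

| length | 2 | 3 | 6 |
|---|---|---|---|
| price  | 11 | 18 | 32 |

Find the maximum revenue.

Let best[k] be the best obtainable value from length k. For each k, try every first piece i and keep the best of price[i] + best[k−i].
best[1] = 0
best[2] = 11
best[3] = max(11+0, 18+0) = 18
best[4] = max(11+11, 18+0) = 22
best[5] = max(11+18, 18+11) = 29
best[6] = max(11+22, 18+18, 32+0) = 36
best[7] = max(11+29, 18+22, 32+0) = 40
best[8] = max(11+36, 18+29, 32+11) = 47
best[9] = max(11+40, 18+36, 32+18) = 54
best[10] = max(11+47, 18+40, 32+22) = 58
best[11] = max(11+54, 18+47, 32+29) = 65
One optimal cutting: 3 + 3 + 3 + 2 → $65.

65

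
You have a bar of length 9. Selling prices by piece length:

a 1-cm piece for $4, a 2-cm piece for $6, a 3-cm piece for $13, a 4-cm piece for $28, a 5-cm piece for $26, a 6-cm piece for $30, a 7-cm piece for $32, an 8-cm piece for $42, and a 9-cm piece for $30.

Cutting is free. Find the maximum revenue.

60

Consider every possible first cut. r[k] is the best of p[i]+r[k−i] over all sellable i≤k.
r[1] = 4
r[2] = 8  (first piece 1, then r[1]=4)
r[3] = 13
r[4] = 28
r[5] = 32  (first piece 1, then r[4]=28)
r[6] = 36  (first piece 1, then r[5]=32)
r[7] = 41  (first piece 3, then r[4]=28)
r[8] = 56  (first piece 4, then r[4]=28)
r[9] = 60  (first piece 1, then r[8]=56)
One optimal cutting: 4 + 4 + 1 → $28 + $28 + $4 = $60.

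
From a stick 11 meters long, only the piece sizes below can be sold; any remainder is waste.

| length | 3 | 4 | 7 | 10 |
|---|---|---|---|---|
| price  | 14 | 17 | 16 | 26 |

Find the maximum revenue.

48

Let f[k] be the best obtainable value from length k. For each k, try every first piece i and keep the best of price[i] + f[k−i].
f[1] = 0
f[2] = 0
f[3] = 14
f[4] = 17
f[5] = 17
f[6] = 28  (first piece 3, then f[3]=14)
f[7] = 31  (first piece 3, then f[4]=17)
f[8] = 34  (first piece 4, then f[4]=17)
f[9] = 42  (first piece 3, then f[6]=28)
f[10] = 45  (first piece 3, then f[7]=31)
f[11] = 48  (first piece 3, then f[8]=34)
One optimal cutting: 4 + 4 + 3 → $48.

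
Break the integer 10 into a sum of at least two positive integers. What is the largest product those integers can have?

36

Fill P[k] for k=2..10: at each k try every first piece i and multiply by the better of (k−i) uncut or P[k−i].
P[2] = 1·max(1,0) = 1·1 = 1
P[3] = max(1·2, 2·1) = 2
P[4] = max(1·3, 2·2, 3·1) = 4
P[5] = max(1·4, 2·3, 3·2, 4·1) = 6
P[6] = max(1·6, 2·4, 3·3, 4·2, 5·1) = 9
P[7] = max(1·9, 2·6, 3·4, 4·3, 5·2, 6·1) = 12
P[8] = max(1·12, 2·9, 3·6, …, 6·2, 7·1) = 18
P[9] = max(1·18, 2·12, 3·9, …, 7·2, 8·1) = 27
P[10] = max(1·27, 2·18, 3·12, …, 8·2, 9·1) = 36
One optimal split: 3 + 3 + 2 + 2; product 3·3·2·2 = 36.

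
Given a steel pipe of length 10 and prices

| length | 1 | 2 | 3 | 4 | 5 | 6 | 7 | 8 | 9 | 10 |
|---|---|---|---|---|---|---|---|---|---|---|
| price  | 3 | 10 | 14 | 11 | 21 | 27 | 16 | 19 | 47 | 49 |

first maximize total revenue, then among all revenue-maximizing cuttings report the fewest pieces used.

Consider every possible first cut. r[k] is the best of p[i]+r[k−i] over all sellable i≤k.
r[1] = 3
r[2] = max(3+3, 10+0) = 10
r[3] = max(3+10, 10+3, 14+0) = 14
r[4] = max(3+14, 10+10, 14+3, 11+0) = 20
r[5] = max(3+20, 10+14, 14+10, 11+3, 21+0) = 24
r[6] = max(3+24, 10+20, 14+14, 11+10, 21+3, 27+0) = 30
r[7] = max(3+30, 10+24, 14+20, …, 27+3, 16+0) = 34
r[8] = max(3+34, 10+30, 14+24, …, 16+3, 19+0) = 40
r[9] = max(3+40, 10+34, 14+30, …, 19+3, 47+0) = 47
r[10] = max(3+47, 10+40, 14+34, …, 47+3, 49+0) = 50
Maximum revenue is $50.
Now minimize piece count subject to staying optimal: for each k, pieces[k] = 1 + min over i with p[i]+r[k−i]=r[k] of pieces[k−i].
pieces[7] = 3
pieces[8] = 4
pieces[9] = 1
pieces[10] = 2

2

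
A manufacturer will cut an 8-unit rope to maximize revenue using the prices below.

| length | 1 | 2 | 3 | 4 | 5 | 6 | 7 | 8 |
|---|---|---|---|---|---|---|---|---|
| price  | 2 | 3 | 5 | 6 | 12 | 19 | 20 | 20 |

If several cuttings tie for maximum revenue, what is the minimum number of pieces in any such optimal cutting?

3

Build r[k] bottom-up: r[k] = max over allowed piece i of (p[i] + r[k−i]).
r[1] = 2
r[2] = 4  (first piece 1, then r[1]=2)
r[3] = 6  (first piece 1, then r[2]=4)
r[4] = 8  (first piece 1, then r[3]=6)
r[5] = 12
r[6] = 19
r[7] = 21  (first piece 1, then r[6]=19)
r[8] = 23  (first piece 1, then r[7]=21)
Maximum revenue is 23.
Now minimize piece count subject to staying optimal: for each k, pieces[k] = 1 + min over i with p[i]+r[k−i]=r[k] of pieces[k−i].
pieces[5] = 1
pieces[6] = 1
pieces[7] = 2
pieces[8] = 3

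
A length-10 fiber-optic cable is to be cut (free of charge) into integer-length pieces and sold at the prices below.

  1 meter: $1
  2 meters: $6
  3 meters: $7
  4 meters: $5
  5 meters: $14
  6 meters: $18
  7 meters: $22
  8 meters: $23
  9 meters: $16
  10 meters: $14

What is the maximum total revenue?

Let best[k] be the best obtainable value from length k. For each k, try every first piece i and keep the best of price[i] + best[k−i].
best[1] = 1
best[2] = max(1+1, 6+0) = 6
best[3] = max(1+6, 6+1, 7+0) = 7
best[4] = max(1+7, 6+6, 7+1, 5+0) = 12
best[5] = max(1+12, 6+7, 7+6, 5+1, 14+0) = 14
best[6] = max(1+14, 6+12, 7+7, 5+6, 14+1, 18+0) = 18
best[7] = max(1+18, 6+14, 7+12, …, 18+1, 22+0) = 22
best[8] = max(1+22, 6+18, 7+14, …, 22+1, 23+0) = 24
best[9] = max(1+24, 6+22, 7+18, …, 23+1, 16+0) = 28
best[10] = max(1+28, 6+24, 7+22, …, 16+1, 14+0) = 30
One optimal cutting: 2 + 2 + 2 + 2 + 2 → $6 + $6 + $6 + $6 + $6 = $30.

30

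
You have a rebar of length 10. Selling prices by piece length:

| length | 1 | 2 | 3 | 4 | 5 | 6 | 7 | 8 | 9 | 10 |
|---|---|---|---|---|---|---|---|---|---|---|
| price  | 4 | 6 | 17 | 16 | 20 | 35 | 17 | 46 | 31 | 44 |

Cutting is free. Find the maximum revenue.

56

Consider every possible first cut. R[k] is the best of p[i]+R[k−i] over all sellable i≤k.
R[1] = 4
R[2] = max(4+4, 6+0) = 8
R[3] = max(4+8, 6+4, 17+0) = 17
R[4] = max(4+17, 6+8, 17+4, 16+0) = 21
R[5] = max(4+21, 6+17, 17+8, 16+4, 20+0) = 25
R[6] = max(4+25, 6+21, 17+17, 16+8, 20+4, 35+0) = 35
R[7] = max(4+35, 6+25, 17+21, …, 35+4, 17+0) = 39
R[8] = max(4+39, 6+35, 17+25, …, 17+4, 46+0) = 46
R[9] = max(4+46, 6+39, 17+35, …, 46+4, 31+0) = 52
R[10] = max(4+52, 6+46, 17+39, …, 31+4, 44+0) = 56
One optimal cutting: 6 + 3 + 1 → ₹35 + ₹17 + ₹4 = ₹56.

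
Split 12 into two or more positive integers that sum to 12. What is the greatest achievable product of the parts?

81

Let g[k] be the best product for length k (with at least one cut). For each first piece i, the rest contributes max(k−i, g[k−i]).
g[2] = 1*max(1,0) = 1*1 = 1
g[3] = 1*max(2,1) = 1*2 = 2
g[4] = 2*max(2,1) = 2*2 = 4
g[5] = 2*max(3,2) = 2*3 = 6
g[6] = 3*max(3,2) = 3*3 = 9
g[7] = 2*max(5,6) = 2*6 = 12
g[8] = 2*max(6,9) = 2*9 = 18
g[9] = 3*max(6,9) = 3*9 = 27
g[10] = 2*max(8,18) = 2*18 = 36
g[11] = 2*max(9,27) = 2*27 = 54
g[12] = 3*max(9,27) = 3*27 = 81
One optimal split: 3 + 3 + 3 + 3; product 3*3*3*3 = 81.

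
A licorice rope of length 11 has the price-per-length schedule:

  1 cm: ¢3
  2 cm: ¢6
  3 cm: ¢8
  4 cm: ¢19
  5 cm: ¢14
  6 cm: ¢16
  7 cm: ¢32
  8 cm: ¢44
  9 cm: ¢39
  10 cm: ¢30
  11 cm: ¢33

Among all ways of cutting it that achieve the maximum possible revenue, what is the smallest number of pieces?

3

Consider every possible first cut. r[k] is the best of p[i]+r[k−i] over all sellable i≤k.
r[1] = 3
r[2] = max(3+3, 6+0) = 6
r[3] = max(3+6, 6+3, 8+0) = 9
r[4] = max(3+9, 6+6, 8+3, 19+0) = 19
r[5] = max(3+19, 6+9, 8+6, 19+3, 14+0) = 22
r[6] = max(3+22, 6+19, 8+9, 19+6, 14+3, 16+0) = 25
r[7] = max(3+25, 6+22, 8+19, …, 16+3, 32+0) = 32
r[8] = max(3+32, 6+25, 8+22, …, 32+3, 44+0) = 44
r[9] = max(3+44, 6+32, 8+25, …, 44+3, 39+0) = 47
r[10] = max(3+47, 6+44, 8+32, …, 39+3, 30+0) = 50
r[11] = max(3+50, 6+47, 8+44, …, 30+3, 33+0) = 53
Maximum revenue is ¢53.
Now minimize piece count subject to staying optimal: for each k, pieces[k] = 1 + min over i with p[i]+r[k−i]=r[k] of pieces[k−i].
pieces[8] = 1
pieces[9] = 2
pieces[10] = 2
pieces[11] = 3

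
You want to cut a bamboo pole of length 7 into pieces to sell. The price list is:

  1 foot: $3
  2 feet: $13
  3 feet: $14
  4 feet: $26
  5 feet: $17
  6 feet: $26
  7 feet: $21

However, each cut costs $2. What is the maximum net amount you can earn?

38

Build net[k] bottom-up: net[k] = max over allowed piece i of (p[i] + net[k−i]) − 2 per cut.
net[1] = 3
net[2] = max(3+3-2, 13+0) = 13
net[3] = max(3+13-2, 13+3-2, 14+0) = 14
net[4] = max(3+14-2, 13+13-2, 14+3-2, 26+0) = 26
net[5] = max(3+26-2, 13+14-2, 14+13-2, 26+3-2, 17+0) = 27
net[6] = max(3+27-2, 13+26-2, 14+14-2, 26+13-2, 17+3-2, 26+0) = 37
net[7] = max(3+37-2, 13+27-2, 14+26-2, …, 26+3-2, 21+0) = 38
One optimal plan: pieces 4 + 2 + 1 (2 cuts) → $42 − $4 = $38.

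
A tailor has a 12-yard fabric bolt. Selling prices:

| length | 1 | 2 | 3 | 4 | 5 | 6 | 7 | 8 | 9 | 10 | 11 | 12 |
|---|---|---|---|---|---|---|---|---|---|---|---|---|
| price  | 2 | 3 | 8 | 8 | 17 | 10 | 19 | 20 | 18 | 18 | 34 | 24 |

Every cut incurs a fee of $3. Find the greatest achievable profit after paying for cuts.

Consider every possible first cut. r[k] is the best of p[i]+r[k−i] over all sellable i≤k, charging 3 whenever i<k.
r[1] = 2
r[2] = max(2+2-3, 3+0) = 3
r[3] = max(2+3-3, 3+2-3, 8+0) = 8
r[4] = max(2+8-3, 3+3-3, 8+2-3, 8+0) = 8
r[5] = max(2+8-3, 3+8-3, 8+3-3, 8+2-3, 17+0) = 17
r[6] = max(2+17-3, 3+8-3, 8+8-3, 8+3-3, 17+2-3, 10+0) = 16
r[7] = max(2+16-3, 3+17-3, 8+8-3, …, 10+2-3, 19+0) = 19
r[8] = max(2+19-3, 3+16-3, 8+17-3, …, 19+2-3, 20+0) = 22
r[9] = max(2+22-3, 3+19-3, 8+16-3, …, 20+2-3, 18+0) = 22
r[10] = max(2+22-3, 3+22-3, 8+19-3, …, 18+2-3, 18+0) = 31
r[11] = max(2+31-3, 3+22-3, 8+22-3, …, 18+2-3, 34+0) = 34
r[12] = max(2+34-3, 3+31-3, 8+22-3, …, 34+2-3, 24+0) = 33
One optimal plan: pieces 11 + 1 (1 cut) → $36 − $3 = $33.

33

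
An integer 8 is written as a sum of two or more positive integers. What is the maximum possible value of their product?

18

Define prod[k] = max over 1≤i<k of i · max(k−i, prod[k−i]); the inner max lets the remainder stay uncut if that's better.
prod[2] = 1·max(1,0) = 1·1 = 1
prod[3] = 1·max(2,1) = 1·2 = 2
prod[4] = 2·max(2,1) = 2·2 = 4
prod[5] = 2·max(3,2) = 2·3 = 6
prod[6] = 3·max(3,2) = 3·3 = 9
prod[7] = 2·max(5,6) = 2·6 = 12
prod[8] = 2·max(6,9) = 2·9 = 18
One optimal split: 3 + 3 + 2; product 3·3·2 = 18.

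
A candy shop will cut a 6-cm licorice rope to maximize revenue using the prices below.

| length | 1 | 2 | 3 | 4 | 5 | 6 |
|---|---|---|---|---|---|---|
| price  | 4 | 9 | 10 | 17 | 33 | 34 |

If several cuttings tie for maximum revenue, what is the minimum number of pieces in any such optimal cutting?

Let r[k] be the best obtainable value from length k. For each k, try every first piece i and keep the best of price[i] + r[k−i].
r[1] = 4
r[2] = max(4+4, 9+0) = 9
r[3] = max(4+9, 9+4, 10+0) = 13
r[4] = max(4+13, 9+9, 10+4, 17+0) = 18
r[5] = max(4+18, 9+13, 10+9, 17+4, 33+0) = 33
r[6] = max(4+33, 9+18, 10+13, 17+9, 33+4, 34+0) = 37
Maximum revenue is ¢37.
Now minimize piece count subject to staying optimal: for each k, pieces[k] = 1 + min over i with p[i]+r[k−i]=r[k] of pieces[k−i].
pieces[3] = 2
pieces[4] = 2
pieces[5] = 1
pieces[6] = 2

2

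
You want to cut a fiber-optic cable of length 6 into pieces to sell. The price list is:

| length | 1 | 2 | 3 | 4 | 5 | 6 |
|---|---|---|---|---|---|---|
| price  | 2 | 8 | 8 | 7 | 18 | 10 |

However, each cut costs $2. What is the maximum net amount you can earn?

20

Build net[k] bottom-up: net[k] = max over allowed piece i of (p[i] + net[k−i]) − 2 per cut.
net[1] = 2
net[2] = 8
net[3] = 8  (first piece 1, then net[2]=8)
net[4] = 14  (first piece 2, then net[2]=8)
net[5] = 18
net[6] = 20  (first piece 2, then net[4]=14)
One optimal plan: pieces 2 + 2 + 2 (2 cuts) → $24 − $4 = $20.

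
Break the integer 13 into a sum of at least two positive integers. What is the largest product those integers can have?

108

Fill g[k] for k=2..13: at each k try every first piece i and multiply by the better of (k−i) uncut or g[k−i].
g[2] = 1*max(1,0) = 1*1 = 1
g[3] = 1*max(2,1) = 1*2 = 2
g[4] = 2*max(2,1) = 2*2 = 4
g[5] = 2*max(3,2) = 2*3 = 6
g[6] = 3*max(3,2) = 3*3 = 9
g[7] = 2*max(5,6) = 2*6 = 12
g[8] = 2*max(6,9) = 2*9 = 18
g[9] = 3*max(6,9) = 3*9 = 27
g[10] = 2*max(8,18) = 2*18 = 36
g[11] = 2*max(9,27) = 2*27 = 54
g[12] = 3*max(9,27) = 3*27 = 81
g[13] = 2*max(11,54) = 2*54 = 108
One optimal split: 3 + 3 + 3 + 2 + 2; product 3*3*3*2*2 = 108.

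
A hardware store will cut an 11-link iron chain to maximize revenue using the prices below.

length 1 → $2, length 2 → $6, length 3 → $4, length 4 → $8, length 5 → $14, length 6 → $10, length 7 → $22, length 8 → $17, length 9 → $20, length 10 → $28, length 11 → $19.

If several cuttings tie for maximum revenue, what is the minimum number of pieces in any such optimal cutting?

3

Let r[k] be the best obtainable value from length k. For each k, try every first piece i and keep the best of price[i] + r[k−i].
r[1] = 2
r[2] = max(2+2, 6+0) = 6
r[3] = max(2+6, 6+2, 4+0) = 8
r[4] = max(2+8, 6+6, 4+2, 8+0) = 12
r[5] = max(2+12, 6+8, 4+6, 8+2, 14+0) = 14
r[6] = max(2+14, 6+12, 4+8, 8+6, 14+2, 10+0) = 18
r[7] = max(2+18, 6+14, 4+12, …, 10+2, 22+0) = 22
r[8] = max(2+22, 6+18, 4+14, …, 22+2, 17+0) = 24
r[9] = max(2+24, 6+22, 4+18, …, 17+2, 20+0) = 28
r[10] = max(2+28, 6+24, 4+22, …, 20+2, 28+0) = 30
r[11] = max(2+30, 6+28, 4+24, …, 28+2, 19+0) = 34
Maximum revenue is $34.
Now minimize piece count subject to staying optimal: for each k, pieces[k] = 1 + min over i with p[i]+r[k−i]=r[k] of pieces[k−i].
pieces[8] = 2
pieces[9] = 2
pieces[10] = 3
pieces[11] = 3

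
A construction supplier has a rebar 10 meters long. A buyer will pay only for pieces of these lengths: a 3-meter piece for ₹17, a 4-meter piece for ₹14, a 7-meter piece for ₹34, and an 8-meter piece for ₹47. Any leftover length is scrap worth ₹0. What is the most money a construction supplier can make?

Consider every possible first cut. best[k] is the best of p[i]+best[k−i] over all sellable i≤k.
best[1] = 0
best[2] = 0
best[3] = 17
best[4] = 17
best[5] = 17
best[6] = 34  (first piece 3, then best[3]=17)
best[7] = 34
best[8] = 47
best[9] = 51  (first piece 3, then best[6]=34)
best[10] = 51
One optimal cutting: pieces 3 + 3 + 3 with 1 meter of scrap → ₹51.

51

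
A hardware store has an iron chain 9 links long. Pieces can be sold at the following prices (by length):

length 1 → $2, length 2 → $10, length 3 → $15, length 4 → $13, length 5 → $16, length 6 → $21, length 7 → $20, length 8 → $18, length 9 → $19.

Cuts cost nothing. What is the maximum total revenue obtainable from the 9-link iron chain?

Build R[k] bottom-up: R[k] = max over allowed piece i of (p[i] + R[k−i]).
R[1] = 2
R[2] = max(2+2, 10+0) = 10
R[3] = max(2+10, 10+2, 15+0) = 15
R[4] = max(2+15, 10+10, 15+2, 13+0) = 20
R[5] = max(2+20, 10+15, 15+10, 13+2, 16+0) = 25
R[6] = max(2+25, 10+20, 15+15, 13+10, 16+2, 21+0) = 30
R[7] = max(2+30, 10+25, 15+20, …, 21+2, 20+0) = 35
R[8] = max(2+35, 10+30, 15+25, …, 20+2, 18+0) = 40
R[9] = max(2+40, 10+35, 15+30, …, 18+2, 19+0) = 45
One optimal cutting: 3 + 2 + 2 + 2 → $15 + $10 + $10 + $10 = $45.

45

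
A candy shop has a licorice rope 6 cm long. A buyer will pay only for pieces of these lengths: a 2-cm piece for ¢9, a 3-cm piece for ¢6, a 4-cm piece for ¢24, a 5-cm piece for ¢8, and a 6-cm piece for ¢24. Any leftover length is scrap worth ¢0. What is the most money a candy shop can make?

Build r[k] bottom-up: r[k] = max over allowed piece i of (p[i] + r[k−i]).
r[1] = 0
r[2] = 9
r[3] = max(9+0, 6+0) = 9
r[4] = max(9+9, 6+0, 24+0) = 24
r[5] = max(9+9, 6+9, 24+0, 8+0) = 24
r[6] = max(9+24, 6+9, 24+9, 8+0, 24+0) = 33
One optimal cutting: 4 + 2 → ¢33.

33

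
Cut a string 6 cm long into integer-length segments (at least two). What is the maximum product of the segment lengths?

9

Fill m[k] for k=2..6: at each k try every first piece i and multiply by the better of (k−i) uncut or m[k−i].
m[2] = 1*max(1,0) = 1*1 = 1
m[3] = 1*max(2,1) = 1*2 = 2
m[4] = 2*max(2,1) = 2*2 = 4
m[5] = 2*max(3,2) = 2*3 = 6
m[6] = 3*max(3,2) = 3*3 = 9
One optimal split: 3 + 3; product 3*3 = 9.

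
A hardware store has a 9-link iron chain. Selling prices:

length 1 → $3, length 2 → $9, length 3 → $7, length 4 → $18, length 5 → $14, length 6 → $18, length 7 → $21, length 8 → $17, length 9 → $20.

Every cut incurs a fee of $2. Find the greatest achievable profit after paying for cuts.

Let r[k] be the best obtainable value from length k. For each k, try every first piece i and keep the best of price[i] + r[k−i] minus the 2 cut fee when i<k.
r[1] = 3
r[2] = max(3+3-2, 9+0) = 9
r[3] = max(3+9-2, 9+3-2, 7+0) = 10
r[4] = max(3+10-2, 9+9-2, 7+3-2, 18+0) = 18
r[5] = max(3+18-2, 9+10-2, 7+9-2, 18+3-2, 14+0) = 19
r[6] = max(3+19-2, 9+18-2, 7+10-2, 18+9-2, 14+3-2, 18+0) = 25
r[7] = max(3+25-2, 9+19-2, 7+18-2, …, 18+3-2, 21+0) = 26
r[8] = max(3+26-2, 9+25-2, 7+19-2, …, 21+3-2, 17+0) = 34
r[9] = max(3+34-2, 9+26-2, 7+25-2, …, 17+3-2, 20+0) = 35
One optimal plan: pieces 4 + 4 + 1 (2 cuts) → $39 − $4 = $35.

35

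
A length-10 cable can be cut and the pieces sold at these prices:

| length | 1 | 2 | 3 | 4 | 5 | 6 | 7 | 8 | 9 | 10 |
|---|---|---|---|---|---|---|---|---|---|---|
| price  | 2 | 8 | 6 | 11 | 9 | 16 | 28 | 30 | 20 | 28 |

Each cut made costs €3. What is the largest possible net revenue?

35

Let v[k] be the best obtainable value from length k. For each k, try every first piece i and keep the best of price[i] + v[k−i] minus the 3 cut fee when i<k.
v[1] = 2
v[2] = max(2+2-3, 8+0) = 8
v[3] = max(2+8-3, 8+2-3, 6+0) = 7
v[4] = max(2+7-3, 8+8-3, 6+2-3, 11+0) = 13
v[5] = max(2+13-3, 8+7-3, 6+8-3, 11+2-3, 9+0) = 12
v[6] = max(2+12-3, 8+13-3, 6+7-3, 11+8-3, 9+2-3, 16+0) = 18
v[7] = max(2+18-3, 8+12-3, 6+13-3, …, 16+2-3, 28+0) = 28
v[8] = max(2+28-3, 8+18-3, 6+12-3, …, 28+2-3, 30+0) = 30
v[9] = max(2+30-3, 8+28-3, 6+18-3, …, 30+2-3, 20+0) = 33
v[10] = max(2+33-3, 8+30-3, 6+28-3, …, 20+2-3, 28+0) = 35
One optimal plan: pieces 8 + 2 (1 cut) → €38 − €3 = €35.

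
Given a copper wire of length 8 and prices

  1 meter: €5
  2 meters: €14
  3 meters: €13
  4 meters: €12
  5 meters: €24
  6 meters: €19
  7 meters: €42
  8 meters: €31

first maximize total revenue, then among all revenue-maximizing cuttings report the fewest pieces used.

4

Let r[k] be the best obtainable value from length k. For each k, try every first piece i and keep the best of price[i] + r[k−i].
r[1] = 5
r[2] = max(5+5, 14+0) = 14
r[3] = max(5+14, 14+5, 13+0) = 19
r[4] = max(5+19, 14+14, 13+5, 12+0) = 28
r[5] = max(5+28, 14+19, 13+14, 12+5, 24+0) = 33
r[6] = max(5+33, 14+28, 13+19, 12+14, 24+5, 19+0) = 42
r[7] = max(5+42, 14+33, 13+28, …, 19+5, 42+0) = 47
r[8] = max(5+47, 14+42, 13+33, …, 42+5, 31+0) = 56
Maximum revenue is €56.
Now minimize piece count subject to staying optimal: for each k, pieces[k] = 1 + min over i with p[i]+r[k−i]=r[k] of pieces[k−i].
pieces[5] = 3
pieces[6] = 3
pieces[7] = 4
pieces[8] = 4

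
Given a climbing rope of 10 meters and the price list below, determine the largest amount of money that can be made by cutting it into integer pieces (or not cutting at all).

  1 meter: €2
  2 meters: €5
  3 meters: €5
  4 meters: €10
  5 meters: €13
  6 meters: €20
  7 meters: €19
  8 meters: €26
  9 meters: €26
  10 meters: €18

Build r[k] bottom-up: r[k] = max over allowed piece i of (p[i] + r[k−i]).
r[1] = 2
r[2] = max(2+2, 5+0) = 5
r[3] = max(2+5, 5+2, 5+0) = 7
r[4] = max(2+7, 5+5, 5+2, 10+0) = 10
r[5] = max(2+10, 5+7, 5+5, 10+2, 13+0) = 13
r[6] = max(2+13, 5+10, 5+7, 10+5, 13+2, 20+0) = 20
r[7] = max(2+20, 5+13, 5+10, …, 20+2, 19+0) = 22
r[8] = max(2+22, 5+20, 5+13, …, 19+2, 26+0) = 26
r[9] = max(2+26, 5+22, 5+20, …, 26+2, 26+0) = 28
r[10] = max(2+28, 5+26, 5+22, …, 26+2, 18+0) = 31
One optimal cutting: 8 + 2 → €26 + €5 = €31.

31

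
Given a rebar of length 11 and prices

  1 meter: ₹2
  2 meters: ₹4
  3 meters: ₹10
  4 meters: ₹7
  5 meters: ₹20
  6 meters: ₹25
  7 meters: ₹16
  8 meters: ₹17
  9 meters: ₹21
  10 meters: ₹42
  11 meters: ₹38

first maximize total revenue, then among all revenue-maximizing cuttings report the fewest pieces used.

2

Let r[k] be the best obtainable value from length k. For each k, try every first piece i and keep the best of price[i] + r[k−i].
r[1] = 2
r[2] = max(2+2, 4+0) = 4
r[3] = max(2+4, 4+2, 10+0) = 10
r[4] = max(2+10, 4+4, 10+2, 7+0) = 12
r[5] = max(2+12, 4+10, 10+4, 7+2, 20+0) = 20
r[6] = max(2+20, 4+12, 10+10, 7+4, 20+2, 25+0) = 25
r[7] = max(2+25, 4+20, 10+12, …, 25+2, 16+0) = 27
r[8] = max(2+27, 4+25, 10+20, …, 16+2, 17+0) = 30
r[9] = max(2+30, 4+27, 10+25, …, 17+2, 21+0) = 35
r[10] = max(2+35, 4+30, 10+27, …, 21+2, 42+0) = 42
r[11] = max(2+42, 4+35, 10+30, …, 42+2, 38+0) = 45
Maximum revenue is ₹45.
Now minimize piece count subject to staying optimal: for each k, pieces[k] = 1 + min over i with p[i]+r[k−i]=r[k] of pieces[k−i].
pieces[8] = 2
pieces[9] = 2
pieces[10] = 1
pieces[11] = 2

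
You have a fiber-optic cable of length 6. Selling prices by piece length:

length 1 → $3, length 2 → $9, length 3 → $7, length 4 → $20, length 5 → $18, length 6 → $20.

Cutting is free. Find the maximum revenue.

Build v[k] bottom-up: v[k] = max over allowed piece i of (p[i] + v[k−i]).
v[1] = 3
v[2] = max(3+3, 9+0) = 9
v[3] = max(3+9, 9+3, 7+0) = 12
v[4] = max(3+12, 9+9, 7+3, 20+0) = 20
v[5] = max(3+20, 9+12, 7+9, 20+3, 18+0) = 23
v[6] = max(3+23, 9+20, 7+12, 20+9, 18+3, 20+0) = 29
One optimal cutting: 4 + 2 → $20 + $9 = $29.

29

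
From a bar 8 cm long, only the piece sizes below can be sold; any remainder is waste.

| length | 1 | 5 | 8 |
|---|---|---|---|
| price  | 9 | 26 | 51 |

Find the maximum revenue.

Consider every possible first cut. best[k] is the best of p[i]+best[k−i] over all sellable i≤k.
best[1] = 9
best[2] = 18  (first piece 1, then best[1]=9)
best[3] = 27  (first piece 1, then best[2]=18)
best[4] = 36  (first piece 1, then best[3]=27)
best[5] = 45  (first piece 1, then best[4]=36)
best[6] = 54  (first piece 1, then best[5]=45)
best[7] = 63  (first piece 1, then best[6]=54)
best[8] = 72  (first piece 1, then best[7]=63)
One optimal cutting: 1 + 1 + 1 + 1 + 1 + 1 + 1 + 1 → €72.

72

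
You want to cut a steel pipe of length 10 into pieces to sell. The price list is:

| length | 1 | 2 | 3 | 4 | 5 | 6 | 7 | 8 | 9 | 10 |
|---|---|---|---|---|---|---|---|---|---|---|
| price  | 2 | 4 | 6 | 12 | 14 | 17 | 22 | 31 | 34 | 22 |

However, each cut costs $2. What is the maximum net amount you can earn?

34

Let v[k] be the best obtainable value from length k. For each k, try every first piece i and keep the best of price[i] + v[k−i] minus the 2 cut fee when i<k.
v[1] = 2
v[2] = max(2+2-2, 4+0) = 4
v[3] = max(2+4-2, 4+2-2, 6+0) = 6
v[4] = max(2+6-2, 4+4-2, 6+2-2, 12+0) = 12
v[5] = max(2+12-2, 4+6-2, 6+4-2, 12+2-2, 14+0) = 14
v[6] = max(2+14-2, 4+12-2, 6+6-2, 12+4-2, 14+2-2, 17+0) = 17
v[7] = max(2+17-2, 4+14-2, 6+12-2, …, 17+2-2, 22+0) = 22
v[8] = max(2+22-2, 4+17-2, 6+14-2, …, 22+2-2, 31+0) = 31
v[9] = max(2+31-2, 4+22-2, 6+17-2, …, 31+2-2, 34+0) = 34
v[10] = max(2+34-2, 4+31-2, 6+22-2, …, 34+2-2, 22+0) = 34
One optimal plan: pieces 9 + 1 (1 cut) → $36 − $2 = $34.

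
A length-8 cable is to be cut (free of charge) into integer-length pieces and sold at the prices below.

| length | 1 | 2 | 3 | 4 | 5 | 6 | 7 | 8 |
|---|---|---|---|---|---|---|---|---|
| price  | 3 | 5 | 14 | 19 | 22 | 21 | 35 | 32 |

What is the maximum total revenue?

38

Consider every possible first cut. best[k] is the best of p[i]+best[k−i] over all sellable i≤k.
best[1] = 3
best[2] = max(3+3, 5+0) = 6
best[3] = max(3+6, 5+3, 14+0) = 14
best[4] = max(3+14, 5+6, 14+3, 19+0) = 19
best[5] = max(3+19, 5+14, 14+6, 19+3, 22+0) = 22
best[6] = max(3+22, 5+19, 14+14, 19+6, 22+3, 21+0) = 28
best[7] = max(3+28, 5+22, 14+19, …, 21+3, 35+0) = 35
best[8] = max(3+35, 5+28, 14+22, …, 35+3, 32+0) = 38
One optimal cutting: 7 + 1 → 35 + 3 = 38.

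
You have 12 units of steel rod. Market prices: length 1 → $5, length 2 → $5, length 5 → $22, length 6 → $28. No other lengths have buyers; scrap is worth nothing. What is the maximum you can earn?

60

Let best[k] be the best obtainable value from length k. For each k, try every first piece i and keep the best of price[i] + best[k−i].
best[1] = 5
best[2] = 10  (first piece 1, then best[1]=5)
best[3] = 15  (first piece 1, then best[2]=10)
best[4] = 20  (first piece 1, then best[3]=15)
best[5] = 25  (first piece 1, then best[4]=20)
best[6] = 30  (first piece 1, then best[5]=25)
best[7] = 35  (first piece 1, then best[6]=30)
best[8] = 40  (first piece 1, then best[7]=35)
best[9] = 45  (first piece 1, then best[8]=40)
best[10] = 50  (first piece 1, then best[9]=45)
best[11] = 55  (first piece 1, then best[10]=50)
best[12] = 60  (first piece 1, then best[11]=55)
One optimal cutting: 1 + 1 + 1 + 1 + 1 + 1 + 1 + 1 + 1 + 1 + 1 + 1 → $60.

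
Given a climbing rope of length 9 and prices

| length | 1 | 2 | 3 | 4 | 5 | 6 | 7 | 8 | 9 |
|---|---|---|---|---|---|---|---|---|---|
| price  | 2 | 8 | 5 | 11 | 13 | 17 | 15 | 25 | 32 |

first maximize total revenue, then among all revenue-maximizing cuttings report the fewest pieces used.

Let r[k] be the best obtainable value from length k. For each k, try every first piece i and keep the best of price[i] + r[k−i].
r[1] = 2
r[2] = max(2+2, 8+0) = 8
r[3] = max(2+8, 8+2, 5+0) = 10
r[4] = max(2+10, 8+8, 5+2, 11+0) = 16
r[5] = max(2+16, 8+10, 5+8, 11+2, 13+0) = 18
r[6] = max(2+18, 8+16, 5+10, 11+8, 13+2, 17+0) = 24
r[7] = max(2+24, 8+18, 5+16, …, 17+2, 15+0) = 26
r[8] = max(2+26, 8+24, 5+18, …, 15+2, 25+0) = 32
r[9] = max(2+32, 8+26, 5+24, …, 25+2, 32+0) = 34
Maximum revenue is €34.
Now minimize piece count subject to staying optimal: for each k, pieces[k] = 1 + min over i with p[i]+r[k−i]=r[k] of pieces[k−i].
pieces[6] = 3
pieces[7] = 4
pieces[8] = 4
pieces[9] = 5

5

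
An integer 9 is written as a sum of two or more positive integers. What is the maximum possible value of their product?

Fill prod[k] for k=2..9: at each k try every first piece i and multiply by the better of (k−i) uncut or prod[k−i].
prod[2] = 1·max(1,0) = 1·1 = 1
prod[3] = 1·max(2,1) = 1·2 = 2
prod[4] = 2·max(2,1) = 2·2 = 4
prod[5] = 2·max(3,2) = 2·3 = 6
prod[6] = 3·max(3,2) = 3·3 = 9
prod[7] = 2·max(5,6) = 2·6 = 12
prod[8] = 2·max(6,9) = 2·9 = 18
prod[9] = 3·max(6,9) = 3·9 = 27
One optimal split: 3 + 3 + 3; product 3·3·3 = 27.

27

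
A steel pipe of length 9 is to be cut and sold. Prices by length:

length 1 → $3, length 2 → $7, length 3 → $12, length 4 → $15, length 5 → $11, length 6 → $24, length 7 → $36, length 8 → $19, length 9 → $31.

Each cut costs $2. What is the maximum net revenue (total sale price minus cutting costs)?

Let r[k] be the best obtainable value from length k. For each k, try every first piece i and keep the best of price[i] + r[k−i] minus the 2 cut fee when i<k.
r[1] = 3
r[2] = max(3+3-2, 7+0) = 7
r[3] = max(3+7-2, 7+3-2, 12+0) = 12
r[4] = max(3+12-2, 7+7-2, 12+3-2, 15+0) = 15
r[5] = max(3+15-2, 7+12-2, 12+7-2, 15+3-2, 11+0) = 17
r[6] = max(3+17-2, 7+15-2, 12+12-2, 15+7-2, 11+3-2, 24+0) = 24
r[7] = max(3+24-2, 7+17-2, 12+15-2, …, 24+3-2, 36+0) = 36
r[8] = max(3+36-2, 7+24-2, 12+17-2, …, 36+3-2, 19+0) = 37
r[9] = max(3+37-2, 7+36-2, 12+24-2, …, 19+3-2, 31+0) = 41
One optimal plan: pieces 7 + 2 (1 cut) → $43 − $2 = $41.

41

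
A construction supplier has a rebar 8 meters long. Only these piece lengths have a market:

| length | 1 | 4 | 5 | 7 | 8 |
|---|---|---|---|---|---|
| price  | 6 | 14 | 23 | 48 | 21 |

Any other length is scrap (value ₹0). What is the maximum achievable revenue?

Consider every possible first cut. r[k] is the best of p[i]+r[k−i] over all sellable i≤k.
r[1] = 6
r[2] = 12  (first piece 1, then r[1]=6)
r[3] = 18  (first piece 1, then r[2]=12)
r[4] = max(6+18, 14+0) = 24
r[5] = max(6+24, 14+6, 23+0) = 30
r[6] = max(6+30, 14+12, 23+6) = 36
r[7] = max(6+36, 14+18, 23+12, 48+0) = 48
r[8] = max(6+48, 14+24, 23+18, 48+6, 21+0) = 54
One optimal cutting: 7 + 1 → ₹54.

54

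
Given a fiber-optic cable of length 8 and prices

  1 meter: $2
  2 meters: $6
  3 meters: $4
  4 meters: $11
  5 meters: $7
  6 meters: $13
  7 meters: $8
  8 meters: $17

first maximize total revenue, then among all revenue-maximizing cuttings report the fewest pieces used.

Consider every possible first cut. r[k] is the best of p[i]+r[k−i] over all sellable i≤k.
r[1] = 2
r[2] = max(2+2, 6+0) = 6
r[3] = max(2+6, 6+2, 4+0) = 8
r[4] = max(2+8, 6+6, 4+2, 11+0) = 12
r[5] = max(2+12, 6+8, 4+6, 11+2, 7+0) = 14
r[6] = max(2+14, 6+12, 4+8, 11+6, 7+2, 13+0) = 18
r[7] = max(2+18, 6+14, 4+12, …, 13+2, 8+0) = 20
r[8] = max(2+20, 6+18, 4+14, …, 8+2, 17+0) = 24
Maximum revenue is $24.
Now minimize piece count subject to staying optimal: for each k, pieces[k] = 1 + min over i with p[i]+r[k−i]=r[k] of pieces[k−i].
pieces[5] = 3
pieces[6] = 3
pieces[7] = 4
pieces[8] = 4

4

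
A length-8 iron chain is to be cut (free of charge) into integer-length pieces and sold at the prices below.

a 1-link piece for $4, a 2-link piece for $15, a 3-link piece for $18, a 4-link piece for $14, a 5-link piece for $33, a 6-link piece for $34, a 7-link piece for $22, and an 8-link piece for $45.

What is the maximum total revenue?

60

Let best[k] be the best obtainable value from length k. For each k, try every first piece i and keep the best of price[i] + best[k−i].
best[1] = 4
best[2] = max(4+4, 15+0) = 15
best[3] = max(4+15, 15+4, 18+0) = 19
best[4] = max(4+19, 15+15, 18+4, 14+0) = 30
best[5] = max(4+30, 15+19, 18+15, 14+4, 33+0) = 34
best[6] = max(4+34, 15+30, 18+19, 14+15, 33+4, 34+0) = 45
best[7] = max(4+45, 15+34, 18+30, …, 34+4, 22+0) = 49
best[8] = max(4+49, 15+45, 18+34, …, 22+4, 45+0) = 60
One optimal cutting: 2 + 2 + 2 + 2 → $15 + $15 + $15 + $15 = $60.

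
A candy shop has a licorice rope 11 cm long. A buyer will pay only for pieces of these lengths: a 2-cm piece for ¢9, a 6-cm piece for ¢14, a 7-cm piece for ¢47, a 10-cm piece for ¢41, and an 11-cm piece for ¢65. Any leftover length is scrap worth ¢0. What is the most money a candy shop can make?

Build f[k] bottom-up: f[k] = max over allowed piece i of (p[i] + f[k−i]).
f[1] = 0
f[2] = 9
f[3] = 9
f[4] = 18  (first piece 2, then f[2]=9)
f[5] = 18
f[6] = max(9+18, 14+0) = 27
f[7] = max(9+18, 14+0, 47+0) = 47
f[8] = max(9+27, 14+9, 47+0) = 47
f[9] = max(9+47, 14+9, 47+9) = 56
f[10] = max(9+47, 14+18, 47+9, 41+0) = 56
f[11] = max(9+56, 14+18, 47+18, 41+0, 65+0) = 65
One optimal cutting: 7 + 2 + 2 → ¢65.

65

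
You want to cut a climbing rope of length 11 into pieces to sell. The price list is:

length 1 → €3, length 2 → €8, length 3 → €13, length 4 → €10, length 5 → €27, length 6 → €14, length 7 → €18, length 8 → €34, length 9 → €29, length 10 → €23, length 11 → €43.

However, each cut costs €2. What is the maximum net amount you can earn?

Consider every possible first cut. net[k] is the best of p[i]+net[k−i] over all sellable i≤k, charging 2 whenever i<k.
net[1] = 3
net[2] = max(3+3-2, 8+0) = 8
net[3] = max(3+8-2, 8+3-2, 13+0) = 13
net[4] = max(3+13-2, 8+8-2, 13+3-2, 10+0) = 14
net[5] = max(3+14-2, 8+13-2, 13+8-2, 10+3-2, 27+0) = 27
net[6] = max(3+27-2, 8+14-2, 13+13-2, 10+8-2, 27+3-2, 14+0) = 28
net[7] = max(3+28-2, 8+27-2, 13+14-2, …, 14+3-2, 18+0) = 33
net[8] = max(3+33-2, 8+28-2, 13+27-2, …, 18+3-2, 34+0) = 38
net[9] = max(3+38-2, 8+33-2, 13+28-2, …, 34+3-2, 29+0) = 39
net[10] = max(3+39-2, 8+38-2, 13+33-2, …, 29+3-2, 23+0) = 52
net[11] = max(3+52-2, 8+39-2, 13+38-2, …, 23+3-2, 43+0) = 53
One optimal plan: pieces 5 + 5 + 1 (2 cuts) → €57 − €4 = €53.

53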